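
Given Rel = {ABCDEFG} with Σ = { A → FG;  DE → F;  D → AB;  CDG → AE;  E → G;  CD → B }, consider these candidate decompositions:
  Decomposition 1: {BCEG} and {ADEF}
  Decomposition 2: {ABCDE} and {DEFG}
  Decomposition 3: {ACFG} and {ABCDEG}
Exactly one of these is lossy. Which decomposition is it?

Decomposition 1: common = {E}, closure = {EG} → lossy.
Decomposition 2: common = {DE}, closure = {ABDEFG} → lossless.
Decomposition 3: common = {ACG}, closure = {ACFG} → lossless.

Decomposition 1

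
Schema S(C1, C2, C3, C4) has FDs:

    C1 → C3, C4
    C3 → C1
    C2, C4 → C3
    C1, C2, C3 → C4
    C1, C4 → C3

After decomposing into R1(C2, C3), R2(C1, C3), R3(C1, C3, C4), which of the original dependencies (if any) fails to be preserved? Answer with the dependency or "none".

Check C2, C4 → C3: no single fragment contains all of {C2, C3, C4}, and the restricted closure of {C2, C4} across the fragments never reaches {C3}.
C1 → C3, C4 is preserved.
C3 → C1 is preserved.
C1, C2, C3 → C4 is preserved.
C1, C4 → C3 is preserved.

C2, C4 → C3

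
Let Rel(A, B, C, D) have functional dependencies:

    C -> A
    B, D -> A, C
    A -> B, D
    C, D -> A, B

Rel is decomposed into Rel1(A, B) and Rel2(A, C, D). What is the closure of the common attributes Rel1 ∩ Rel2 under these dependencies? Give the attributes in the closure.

A, B, C, D

Rel1 ∩ Rel2 = {A}.
A → B, D applies, adding B, D
B, D → A, C applies, adding C
Closure: {A, B, C, D}.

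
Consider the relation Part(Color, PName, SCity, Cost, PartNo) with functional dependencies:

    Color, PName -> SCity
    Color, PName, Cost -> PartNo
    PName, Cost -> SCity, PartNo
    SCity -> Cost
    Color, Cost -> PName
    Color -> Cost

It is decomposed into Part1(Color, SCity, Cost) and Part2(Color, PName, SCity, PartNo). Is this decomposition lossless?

Yes

Common attributes: Part1 ∩ Part2 = {Color, SCity}.
Closure of {Color, SCity}: SCity → Cost applies, adding Cost; Color, Cost → PName applies, adding PName; Color, PName, Cost → PartNo applies, adding PartNo. So (Color, SCity)⁺ = {Color, PName, SCity, Cost, PartNo}.
This closure contains every attribute of Part1, so Part1 ∩ Part2 → Part1. The join is lossless.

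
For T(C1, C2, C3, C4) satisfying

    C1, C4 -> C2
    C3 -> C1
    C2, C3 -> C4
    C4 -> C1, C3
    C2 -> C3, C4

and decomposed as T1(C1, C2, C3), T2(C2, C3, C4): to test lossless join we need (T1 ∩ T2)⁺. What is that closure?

C1, C2, C3, C4

T1 ∩ T2 = {C2, C3}.
C3 → C1 applies, adding C1
C2, C3 → C4 applies, adding C4
Closure: {C1, C2, C3, C4}.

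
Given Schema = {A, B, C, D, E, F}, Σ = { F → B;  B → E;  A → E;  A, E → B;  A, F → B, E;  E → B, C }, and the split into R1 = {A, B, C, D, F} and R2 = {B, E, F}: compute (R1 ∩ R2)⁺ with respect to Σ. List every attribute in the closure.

B, C, E, F

R1 ∩ R2 = {B, F}.
B → E applies, adding E
E → B, C applies, adding C
Closure: {B, C, E, F}.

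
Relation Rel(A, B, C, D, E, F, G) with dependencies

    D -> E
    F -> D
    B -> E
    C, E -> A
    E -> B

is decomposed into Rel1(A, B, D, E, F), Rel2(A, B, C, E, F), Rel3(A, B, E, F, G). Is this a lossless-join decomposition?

Chase test. Columns are A, B, C, D, E, F, G; row i has aⱼ where attribute j ∈ Reli, else bᵢⱼ.
Initial tableau (one row per fragment):
  row 1: a1 a2 b13 a4 a5 a6 b17
  row 2: a1 a2 a3 b24 a5 a6 b27
  row 3: a1 a2 b33 b34 a5 a6 a7
Rows 1 and 2 agree on F; apply F→D and equate their D entries.
Rows 1 and 3 agree on F; apply F→D and equate their D entries.
No row becomes fully distinguished — the join is lossy.

No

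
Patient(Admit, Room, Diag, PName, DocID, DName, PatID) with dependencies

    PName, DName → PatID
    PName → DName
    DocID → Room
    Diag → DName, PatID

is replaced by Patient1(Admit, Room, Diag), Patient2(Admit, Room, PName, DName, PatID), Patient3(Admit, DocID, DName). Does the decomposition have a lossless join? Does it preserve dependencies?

lossy and not dependency-preserving

Lossless test (chase): applying each FD to every pair of rows produces no changes in the tableau, so no row becomes fully distinguished — the join is lossy.
Dependency preservation: the restricted closure of {DocID} across the fragments never reaches {Room}, so DocID → Room cannot be enforced without a join — not preserved.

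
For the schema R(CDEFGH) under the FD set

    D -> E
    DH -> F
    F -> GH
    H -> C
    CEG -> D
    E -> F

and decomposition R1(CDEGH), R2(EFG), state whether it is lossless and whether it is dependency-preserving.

lossless but not dependency-preserving

Lossless test: (EG)⁺ = {CDEFGH}, which contains all of one fragment — lossless.
Dependency preservation: the restricted closure of {F} across the fragments never reaches {GH}, so F → GH cannot be enforced without a join — not preserved.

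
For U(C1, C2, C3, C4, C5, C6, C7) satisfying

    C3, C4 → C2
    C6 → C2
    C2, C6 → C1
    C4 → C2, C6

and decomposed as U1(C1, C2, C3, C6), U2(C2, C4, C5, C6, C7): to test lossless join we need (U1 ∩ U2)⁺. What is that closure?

U1 ∩ U2 = {C2, C6}.
C2, C6 → C1 applies, adding C1
Closure: {C1, C2, C6}.

C1, C2, C6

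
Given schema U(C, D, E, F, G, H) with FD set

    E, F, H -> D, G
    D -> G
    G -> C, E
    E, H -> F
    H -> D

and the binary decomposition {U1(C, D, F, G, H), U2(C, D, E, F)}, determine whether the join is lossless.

Yes

Common attributes: U1 ∩ U2 = {C, D, F}.
Closure of {C, D, F}: D → G applies, adding G; G → C, E applies, adding E. So (C, D, F)⁺ = {C, D, E, F, G}.
This closure contains every attribute of U2, so U1 ∩ U2 → U2. The join is lossless.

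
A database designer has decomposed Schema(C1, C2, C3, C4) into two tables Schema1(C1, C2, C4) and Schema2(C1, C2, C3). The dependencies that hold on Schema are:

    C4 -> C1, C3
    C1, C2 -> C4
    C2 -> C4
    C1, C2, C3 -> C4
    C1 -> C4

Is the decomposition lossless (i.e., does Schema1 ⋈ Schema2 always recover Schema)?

Yes

Common attributes: Schema1 ∩ Schema2 = {C1, C2}.
Closure of {C1, C2}: C1, C2 → C4 applies, adding C4; C4 → C1, C3 applies, adding C3. So (C1, C2)⁺ = {C1, C2, C3, C4}.
This closure contains every attribute of Schema1, so Schema1 ∩ Schema2 → Schema1. The join is lossless.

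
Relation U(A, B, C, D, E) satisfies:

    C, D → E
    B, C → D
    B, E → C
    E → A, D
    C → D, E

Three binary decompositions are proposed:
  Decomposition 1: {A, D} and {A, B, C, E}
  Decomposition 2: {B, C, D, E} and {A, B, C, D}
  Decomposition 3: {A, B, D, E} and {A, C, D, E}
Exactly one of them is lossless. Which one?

Decomposition 1: common = {A}, closure = {A} → lossy.
Decomposition 2: common = {B, C, D}, closure = {A, B, C, D, E} → lossless.
Decomposition 3: common = {A, D, E}, closure = {A, D, E} → lossy.

Decomposition 2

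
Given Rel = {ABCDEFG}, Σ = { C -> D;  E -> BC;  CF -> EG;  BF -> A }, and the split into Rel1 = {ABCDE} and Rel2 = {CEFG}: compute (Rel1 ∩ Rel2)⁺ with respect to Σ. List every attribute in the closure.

Rel1 ∩ Rel2 = {CE}.
C → D applies, adding D
E → BC applies, adding B
Closure: {BCDE}.

BCDE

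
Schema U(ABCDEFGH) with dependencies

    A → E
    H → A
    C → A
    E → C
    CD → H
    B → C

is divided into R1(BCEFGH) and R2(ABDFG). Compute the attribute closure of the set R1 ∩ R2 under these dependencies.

R1 ∩ R2 = {BFG}.
B → C applies, adding C
C → A applies, adding A
A → E applies, adding E
Closure: {ABCEFG}.

ABCEFG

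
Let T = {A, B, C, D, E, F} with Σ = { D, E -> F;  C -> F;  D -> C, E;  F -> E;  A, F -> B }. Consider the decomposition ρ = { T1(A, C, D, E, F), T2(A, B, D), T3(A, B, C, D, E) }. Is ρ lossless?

Chase test. Columns are A, B, C, D, E, F; row i has aⱼ where attribute j ∈ Ti, else bᵢⱼ.
Initial tableau (one row per fragment):
  row 1: a1 b12 a3 a4 a5 a6
  row 2: a1 a2 b23 a4 b25 b26
  row 3: a1 a2 a3 a4 a5 b36
Rows 1 and 3 agree on D, E; apply D, E→F and equate their F entries.
Rows 1 and 2 agree on D; apply D→C, E and equate their C, E entries.
Rows 1 and 3 agree on A, F; apply A, F→B and equate their B entries.
Rows 1 and 2 agree on D, E; apply D, E→F and equate their F entries.
Row 1 is now all distinguished symbols — the join is lossless.

Yes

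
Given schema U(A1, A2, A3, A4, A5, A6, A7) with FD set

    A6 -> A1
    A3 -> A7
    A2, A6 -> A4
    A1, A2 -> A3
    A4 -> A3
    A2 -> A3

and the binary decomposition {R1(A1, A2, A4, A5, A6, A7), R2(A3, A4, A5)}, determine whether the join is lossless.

Common attributes: R1 ∩ R2 = {A4, A5}.
Closure of {A4, A5}: A4 → A3 applies, adding A3; A3 → A7 applies, adding A7. So (A4, A5)⁺ = {A3, A4, A5, A7}.
This closure contains every attribute of R2, so R1 ∩ R2 → R2. The join is lossless.

Yes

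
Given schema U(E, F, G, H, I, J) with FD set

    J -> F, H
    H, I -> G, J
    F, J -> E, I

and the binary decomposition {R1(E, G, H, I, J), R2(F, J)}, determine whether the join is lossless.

Yes

Common attributes: R1 ∩ R2 = {J}.
Closure of {J}: J → F, H applies, adding F, H; F, J → E, I applies, adding E, I; H, I → G, J applies, adding G. So (J)⁺ = {E, F, G, H, I, J}.
This closure contains every attribute of R1, so R1 ∩ R2 → R1. The join is lossless.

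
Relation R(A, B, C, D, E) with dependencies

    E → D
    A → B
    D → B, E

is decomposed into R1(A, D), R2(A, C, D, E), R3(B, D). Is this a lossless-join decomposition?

Chase test. Columns are A, B, C, D, E; row i has aⱼ where attribute j ∈ Ri, else bᵢⱼ.
Initial tableau (one row per fragment):
  row 1: a1 b12 b13 a4 b15
  row 2: a1 b22 a3 a4 a5
  row 3: b31 a2 b33 a4 b35
Rows 1 and 2 agree on A; apply A→B and equate their B entries.
Rows 1 and 2 agree on D; apply D→B, E and equate their B, E entries.
Rows 1 and 3 agree on D; apply D→B, E and equate their B, E entries.
Row 2 is now all distinguished symbols — the join is lossless.

Yes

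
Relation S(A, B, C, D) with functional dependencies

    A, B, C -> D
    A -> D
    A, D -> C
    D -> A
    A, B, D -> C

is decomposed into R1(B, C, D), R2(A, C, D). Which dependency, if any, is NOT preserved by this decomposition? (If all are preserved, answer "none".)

A, B, C → D: restricted closure across fragments reaches D.
A → D lies within R2.
A, D → C lies within R2.
D → A lies within R2.
A, B, D → C: restricted closure across fragments reaches C.
Every dependency is enforceable on the fragments, so the decomposition is dependency-preserving.

none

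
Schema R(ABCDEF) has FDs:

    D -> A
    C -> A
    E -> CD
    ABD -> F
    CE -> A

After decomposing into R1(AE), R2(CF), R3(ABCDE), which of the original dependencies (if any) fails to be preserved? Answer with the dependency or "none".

Check ABD → F: no single fragment contains all of {ABDF}, and the restricted closure of {ABD} across the fragments never reaches {F}.
D → A is preserved.
C → A is preserved.
E → CD is preserved.
CE → A is preserved.

ABD -> F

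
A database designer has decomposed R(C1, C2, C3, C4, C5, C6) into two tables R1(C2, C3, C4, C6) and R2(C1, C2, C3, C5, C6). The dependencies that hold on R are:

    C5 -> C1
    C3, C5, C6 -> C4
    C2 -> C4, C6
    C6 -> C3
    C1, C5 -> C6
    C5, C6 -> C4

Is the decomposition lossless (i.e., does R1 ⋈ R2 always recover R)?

Yes

Common attributes: R1 ∩ R2 = {C2, C3, C6}.
Closure of {C2, C3, C6}: C2 → C4, C6 applies, adding C4. So (C2, C3, C6)⁺ = {C2, C3, C4, C6}.
This closure contains every attribute of R1, so R1 ∩ R2 → R1. The join is lossless.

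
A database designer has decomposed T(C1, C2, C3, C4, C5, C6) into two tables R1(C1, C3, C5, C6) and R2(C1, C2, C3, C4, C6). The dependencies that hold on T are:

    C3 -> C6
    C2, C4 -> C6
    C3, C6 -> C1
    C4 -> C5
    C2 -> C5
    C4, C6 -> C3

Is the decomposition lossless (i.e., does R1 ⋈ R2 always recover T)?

No

Common attributes: R1 ∩ R2 = {C1, C3, C6}.
No dependency enlarges {C1, C3, C6}, so (C1, C3, C6)⁺ = {C1, C3, C6}.
The closure contains neither all of R1 = {C1, C3, C5, C6} nor all of R2 = {C1, C2, C3, C4, C6}, so the common attributes are not a superkey of either fragment. The join is lossy.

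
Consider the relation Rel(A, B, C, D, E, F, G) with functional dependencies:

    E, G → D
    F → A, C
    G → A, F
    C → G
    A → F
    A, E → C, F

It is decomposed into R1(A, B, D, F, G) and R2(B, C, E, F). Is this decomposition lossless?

Common attributes: R1 ∩ R2 = {B, F}.
Closure of {B, F}: F → A, C applies, adding A, C; C → G applies, adding G. So (B, F)⁺ = {A, B, C, F, G}.
The closure contains neither all of R1 = {A, B, D, F, G} nor all of R2 = {B, C, E, F}, so the common attributes are not a superkey of either fragment. The join is lossy.

No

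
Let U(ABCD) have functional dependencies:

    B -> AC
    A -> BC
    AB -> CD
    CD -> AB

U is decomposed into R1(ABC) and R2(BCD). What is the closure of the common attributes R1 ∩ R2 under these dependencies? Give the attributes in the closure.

R1 ∩ R2 = {BC}.
B → AC applies, adding A
AB → CD applies, adding D
Closure: {ABCD}.

ABCD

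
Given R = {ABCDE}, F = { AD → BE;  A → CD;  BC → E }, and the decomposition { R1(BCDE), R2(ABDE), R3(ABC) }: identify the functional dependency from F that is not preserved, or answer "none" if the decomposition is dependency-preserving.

AD → BE lies within R2.
A → CD: restricted closure across fragments reaches CD.
BC → E lies within R1.
Every dependency is enforceable on the fragments, so the decomposition is dependency-preserving.

none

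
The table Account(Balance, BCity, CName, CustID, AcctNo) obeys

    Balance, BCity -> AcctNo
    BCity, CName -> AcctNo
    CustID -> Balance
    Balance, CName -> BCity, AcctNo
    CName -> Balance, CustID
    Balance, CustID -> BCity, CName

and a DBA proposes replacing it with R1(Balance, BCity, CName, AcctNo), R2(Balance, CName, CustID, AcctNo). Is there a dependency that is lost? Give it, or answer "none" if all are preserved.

Balance, BCity → AcctNo lies within R1.
BCity, CName → AcctNo lies within R1.
CustID → Balance lies within R2.
Balance, CName → BCity, AcctNo lies within R1.
CName → Balance, CustID lies within R2.
Balance, CustID → BCity, CName: restricted closure across fragments reaches BCity, CName.
Every dependency is enforceable on the fragments, so the decomposition is dependency-preserving.

none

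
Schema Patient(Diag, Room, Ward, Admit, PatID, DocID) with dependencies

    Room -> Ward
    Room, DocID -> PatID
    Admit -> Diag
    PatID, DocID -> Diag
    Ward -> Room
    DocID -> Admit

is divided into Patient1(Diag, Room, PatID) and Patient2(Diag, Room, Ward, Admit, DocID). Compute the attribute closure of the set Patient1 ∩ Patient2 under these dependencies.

Patient1 ∩ Patient2 = {Diag, Room}.
Room → Ward applies, adding Ward
Closure: {Diag, Room, Ward}.

Diag, Room, Ward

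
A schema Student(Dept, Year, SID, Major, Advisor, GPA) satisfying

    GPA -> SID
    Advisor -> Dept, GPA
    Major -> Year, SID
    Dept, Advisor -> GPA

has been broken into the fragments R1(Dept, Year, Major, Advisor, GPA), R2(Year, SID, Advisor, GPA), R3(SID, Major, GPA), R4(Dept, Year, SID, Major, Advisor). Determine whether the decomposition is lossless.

Chase test. Columns are Dept, Year, SID, Major, Advisor, GPA; row i has aⱼ where attribute j ∈ Ri, else bᵢⱼ.
Initial tableau (one row per fragment):
  row 1: a1 a2 b13 a4 a5 a6
  row 2: b21 a2 a3 b24 a5 a6
  row 3: b31 b32 a3 a4 b35 a6
  row 4: a1 a2 a3 a4 a5 b46
Rows 1 and 2 agree on GPA; apply GPA→SID and equate their SID entries.
Rows 1 and 2 agree on Advisor; apply Advisor→Dept, GPA and equate their Dept, GPA entries.
Rows 1 and 4 agree on Advisor; apply Advisor→Dept, GPA and equate their Dept, GPA entries.
Rows 1 and 3 agree on Major; apply Major→Year, SID and equate their Year, SID entries.
Row 1 is now all distinguished symbols — the join is lossless.

Yes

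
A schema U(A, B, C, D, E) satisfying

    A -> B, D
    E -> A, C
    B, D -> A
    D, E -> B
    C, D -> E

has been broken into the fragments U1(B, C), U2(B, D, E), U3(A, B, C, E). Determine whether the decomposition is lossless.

Yes

Chase test. Columns are A, B, C, D, E; row i has aⱼ where attribute j ∈ Ui, else bᵢⱼ.
Initial tableau (one row per fragment):
  row 1: b11 a2 a3 b14 b15
  row 2: b21 a2 b23 a4 a5
  row 3: a1 a2 a3 b34 a5
Rows 2 and 3 agree on E; apply E→A, C and equate their A, C entries.
Rows 2 and 3 agree on A; apply A→B, D and equate their B, D entries.
Row 2 is now all distinguished symbols — the join is lossless.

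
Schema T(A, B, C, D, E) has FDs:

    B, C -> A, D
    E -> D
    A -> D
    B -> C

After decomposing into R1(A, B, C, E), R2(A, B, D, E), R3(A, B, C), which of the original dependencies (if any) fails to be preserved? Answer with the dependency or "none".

B, C → A, D: restricted closure across fragments reaches A, D.
E → D lies within R2.
A → D lies within R2.
B → C lies within R1.
Every dependency is enforceable on the fragments, so the decomposition is dependency-preserving.

none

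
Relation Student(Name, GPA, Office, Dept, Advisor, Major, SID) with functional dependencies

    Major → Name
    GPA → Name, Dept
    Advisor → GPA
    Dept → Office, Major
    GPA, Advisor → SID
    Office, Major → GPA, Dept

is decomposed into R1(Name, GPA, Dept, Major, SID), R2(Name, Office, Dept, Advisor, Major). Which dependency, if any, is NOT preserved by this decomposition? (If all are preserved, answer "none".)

Check GPA, Advisor → SID: no single fragment contains all of {GPA, Advisor, SID}, and the restricted closure of {GPA, Advisor} across the fragments never reaches {SID}.
Major → Name is preserved.
GPA → Name, Dept is preserved.
Advisor → GPA is preserved.
Dept → Office, Major is preserved.
Office, Major → GPA, Dept is preserved.

GPA, Advisor → SID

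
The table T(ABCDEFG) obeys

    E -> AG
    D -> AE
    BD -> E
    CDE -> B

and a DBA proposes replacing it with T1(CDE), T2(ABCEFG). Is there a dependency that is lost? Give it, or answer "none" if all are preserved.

CDE -> B

Check CDE → B: no single fragment contains all of {BCDE}, and the restricted closure of {CDE} across the fragments never reaches {B}.
E → AG is preserved.
D → AE is preserved.
BD → E is preserved.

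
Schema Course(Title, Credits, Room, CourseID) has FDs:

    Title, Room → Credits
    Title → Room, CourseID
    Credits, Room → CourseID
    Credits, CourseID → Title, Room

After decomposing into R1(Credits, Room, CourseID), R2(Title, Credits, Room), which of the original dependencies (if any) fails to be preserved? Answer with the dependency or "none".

none

Title, Room → Credits lies within R2.
Title → Room, CourseID: restricted closure across fragments reaches Room, CourseID.
Credits, Room → CourseID lies within R1.
Credits, CourseID → Title, Room: restricted closure across fragments reaches Title, Room.
Every dependency is enforceable on the fragments, so the decomposition is dependency-preserving.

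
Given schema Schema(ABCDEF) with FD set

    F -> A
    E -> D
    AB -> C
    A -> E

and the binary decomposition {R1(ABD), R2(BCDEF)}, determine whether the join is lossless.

No

Common attributes: R1 ∩ R2 = {BD}.
No dependency enlarges {BD}, so (BD)⁺ = {BD}.
The closure contains neither all of R1 = {ABD} nor all of R2 = {BCDEF}, so the common attributes are not a superkey of either fragment. The join is lossy.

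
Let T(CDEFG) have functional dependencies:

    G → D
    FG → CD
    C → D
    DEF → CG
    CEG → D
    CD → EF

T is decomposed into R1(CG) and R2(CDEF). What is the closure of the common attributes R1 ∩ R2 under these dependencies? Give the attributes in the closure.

CDEFG

R1 ∩ R2 = {C}.
C → D applies, adding D
CD → EF applies, adding EF
DEF → CG applies, adding G
Closure: {CDEFG}.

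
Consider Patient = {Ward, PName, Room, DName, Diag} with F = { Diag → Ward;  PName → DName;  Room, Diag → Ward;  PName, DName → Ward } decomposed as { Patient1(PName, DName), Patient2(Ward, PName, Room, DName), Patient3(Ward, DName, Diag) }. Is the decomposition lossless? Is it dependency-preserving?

Lossless test (chase): Rows 1 and 2 agree on PName, DName; apply PName, DName→Ward and equate their Ward entries. No row becomes fully distinguished — the join is lossy.
Dependency preservation: Room, Diag → Ward is not contained in any single fragment, but the restricted closure of its left-hand side across the fragments still reaches the right-hand side; the remaining FDs each lie inside some fragment. All dependencies are preserved.

lossy but dependency-preserving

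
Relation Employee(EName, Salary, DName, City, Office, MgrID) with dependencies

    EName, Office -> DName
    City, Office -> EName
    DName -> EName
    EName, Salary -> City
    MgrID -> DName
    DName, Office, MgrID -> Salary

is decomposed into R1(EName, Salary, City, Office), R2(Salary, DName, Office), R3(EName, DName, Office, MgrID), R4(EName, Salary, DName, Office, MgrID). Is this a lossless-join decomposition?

Yes

Chase test. Columns are EName, Salary, DName, City, Office, MgrID; row i has aⱼ where attribute j ∈ Ri, else bᵢⱼ.
Initial tableau (one row per fragment):
  row 1: a1 a2 b13 a4 a5 b16
  row 2: b21 a2 a3 b24 a5 b26
  row 3: a1 b32 a3 b34 a5 a6
  row 4: a1 a2 a3 b44 a5 a6
Rows 1 and 3 agree on EName, Office; apply EName, Office→DName and equate their DName entries.
Rows 1 and 2 agree on DName; apply DName→EName and equate their EName entries.
Rows 1 and 2 agree on EName, Salary; apply EName, Salary→City and equate their City entries.
Rows 1 and 4 agree on EName, Salary; apply EName, Salary→City and equate their City entries.
Rows 3 and 4 agree on DName, Office, MgrID; apply DName, Office, MgrID→Salary and equate their Salary entries.
Rows 1 and 3 agree on EName, Salary; apply EName, Salary→City and equate their City entries.
Row 3 is now all distinguished symbols — the join is lossless.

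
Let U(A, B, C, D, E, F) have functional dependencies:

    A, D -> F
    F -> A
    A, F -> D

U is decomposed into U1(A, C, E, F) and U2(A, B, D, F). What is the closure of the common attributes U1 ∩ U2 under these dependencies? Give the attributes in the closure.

U1 ∩ U2 = {A, F}.
A, F → D applies, adding D
Closure: {A, D, F}.

A, D, F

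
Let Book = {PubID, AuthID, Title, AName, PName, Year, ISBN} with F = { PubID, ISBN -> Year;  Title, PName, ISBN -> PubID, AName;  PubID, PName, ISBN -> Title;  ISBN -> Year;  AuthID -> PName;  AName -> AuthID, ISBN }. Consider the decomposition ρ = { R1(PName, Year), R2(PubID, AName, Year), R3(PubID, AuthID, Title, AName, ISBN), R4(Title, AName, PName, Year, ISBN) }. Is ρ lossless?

Chase test. Columns are PubID, AuthID, Title, AName, PName, Year, ISBN; row i has aⱼ where attribute j ∈ Ri, else bᵢⱼ.
Initial tableau (one row per fragment):
  row 1: b11 b12 b13 b14 a5 a6 b17
  row 2: a1 b22 b23 a4 b25 a6 b27
  row 3: a1 a2 a3 a4 b35 b36 a7
  row 4: b41 b42 a3 a4 a5 a6 a7
Rows 3 and 4 agree on ISBN; apply ISBN→Year and equate their Year entries.
Rows 2 and 3 agree on AName; apply AName→AuthID, ISBN and equate their AuthID, ISBN entries.
Rows 2 and 4 agree on AName; apply AName→AuthID, ISBN and equate their AuthID, ISBN entries.
Rows 2 and 3 agree on AuthID; apply AuthID→PName and equate their PName entries.
Rows 2 and 4 agree on AuthID; apply AuthID→PName and equate their PName entries.
Rows 3 and 4 agree on Title, PName, ISBN; apply Title, PName, ISBN→PubID, AName and equate their PubID, AName entries.
Rows 2 and 3 agree on PubID, PName, ISBN; apply PubID, PName, ISBN→Title and equate their Title entries.
Row 2 is now all distinguished symbols — the join is lossless.

Yes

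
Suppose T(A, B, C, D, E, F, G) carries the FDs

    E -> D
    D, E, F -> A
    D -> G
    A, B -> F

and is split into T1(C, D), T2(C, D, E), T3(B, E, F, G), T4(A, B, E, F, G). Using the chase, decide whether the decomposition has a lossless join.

Chase test. Columns are A, B, C, D, E, F, G; row i has aⱼ where attribute j ∈ Ti, else bᵢⱼ.
Initial tableau (one row per fragment):
  row 1: b11 b12 a3 a4 b15 b16 b17
  row 2: b21 b22 a3 a4 a5 b26 b27
  row 3: b31 a2 b33 b34 a5 a6 a7
  row 4: a1 a2 b43 b44 a5 a6 a7
Rows 2 and 3 agree on E; apply E→D and equate their D entries.
Rows 2 and 4 agree on E; apply E→D and equate their D entries.
Rows 3 and 4 agree on D, E, F; apply D, E, F→A and equate their A entries.
Rows 1 and 2 agree on D; apply D→G and equate their G entries.
Rows 1 and 3 agree on D; apply D→G and equate their G entries.
No row becomes fully distinguished — the join is lossy.

No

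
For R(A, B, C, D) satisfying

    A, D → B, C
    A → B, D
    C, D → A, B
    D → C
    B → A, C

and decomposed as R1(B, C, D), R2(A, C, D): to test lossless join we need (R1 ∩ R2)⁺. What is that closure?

R1 ∩ R2 = {C, D}.
C, D → A, B applies, adding A, B
Closure: {A, B, C, D}.

A, B, C, D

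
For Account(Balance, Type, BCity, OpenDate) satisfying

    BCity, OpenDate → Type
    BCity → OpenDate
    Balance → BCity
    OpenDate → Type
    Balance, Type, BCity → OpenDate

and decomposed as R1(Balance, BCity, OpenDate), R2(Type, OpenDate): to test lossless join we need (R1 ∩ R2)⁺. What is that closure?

R1 ∩ R2 = {OpenDate}.
OpenDate → Type applies, adding Type
Closure: {Type, OpenDate}.

Type, OpenDate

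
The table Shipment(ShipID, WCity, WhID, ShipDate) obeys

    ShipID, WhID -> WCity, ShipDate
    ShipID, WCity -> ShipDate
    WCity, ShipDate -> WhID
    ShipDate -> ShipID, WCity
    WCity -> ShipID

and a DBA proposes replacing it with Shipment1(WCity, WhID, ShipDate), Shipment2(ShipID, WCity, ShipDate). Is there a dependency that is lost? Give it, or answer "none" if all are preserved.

ShipID, WhID -> WCity, ShipDate

Check ShipID, WhID → WCity, ShipDate: no single fragment contains all of {ShipID, WCity, WhID, ShipDate}, and the restricted closure of {ShipID, WhID} across the fragments never reaches {WCity, ShipDate}.
ShipID, WCity → ShipDate is preserved.
WCity, ShipDate → WhID is preserved.
ShipDate → ShipID, WCity is preserved.
WCity → ShipID is preserved.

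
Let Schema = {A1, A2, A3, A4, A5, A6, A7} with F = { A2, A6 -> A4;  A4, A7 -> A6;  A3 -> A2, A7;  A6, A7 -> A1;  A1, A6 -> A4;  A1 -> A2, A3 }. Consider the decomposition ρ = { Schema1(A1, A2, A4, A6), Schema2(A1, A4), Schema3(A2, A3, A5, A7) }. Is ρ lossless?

Chase test. Columns are A1, A2, A3, A4, A5, A6, A7; row i has aⱼ where attribute j ∈ Schemai, else bᵢⱼ.
Initial tableau (one row per fragment):
  row 1: a1 a2 b13 a4 b15 a6 b17
  row 2: a1 b22 b23 a4 b25 b26 b27
  row 3: b31 a2 a3 b34 a5 b36 a7
Rows 1 and 2 agree on A1; apply A1→A2, A3 and equate their A2, A3 entries.
Rows 1 and 2 agree on A3; apply A3→A2, A7 and equate their A2, A7 entries.
Rows 1 and 2 agree on A4, A7; apply A4, A7→A6 and equate their A6 entries.
No row becomes fully distinguished — the join is lossy.

No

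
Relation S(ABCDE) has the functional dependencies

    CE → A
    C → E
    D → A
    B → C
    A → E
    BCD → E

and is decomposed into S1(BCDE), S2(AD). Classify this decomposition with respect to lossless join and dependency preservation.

lossless but not dependency-preserving

Lossless test: (D)⁺ = {ADE}, which contains all of one fragment — lossless.
Dependency preservation: the restricted closure of {CE} across the fragments never reaches {A}, so CE → A cannot be enforced without a join — not preserved.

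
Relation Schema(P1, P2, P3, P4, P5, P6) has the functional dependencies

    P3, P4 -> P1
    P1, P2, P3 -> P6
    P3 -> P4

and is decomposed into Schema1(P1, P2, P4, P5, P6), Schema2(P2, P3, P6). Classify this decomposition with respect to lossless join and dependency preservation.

Lossless test: (P2, P6)⁺ = {P2, P6}, which is a superkey of neither fragment — lossy.
Dependency preservation: the restricted closure of {P3, P4} across the fragments never reaches {P1}, so P3, P4 → P1 cannot be enforced without a join — not preserved.

lossy and not dependency-preserving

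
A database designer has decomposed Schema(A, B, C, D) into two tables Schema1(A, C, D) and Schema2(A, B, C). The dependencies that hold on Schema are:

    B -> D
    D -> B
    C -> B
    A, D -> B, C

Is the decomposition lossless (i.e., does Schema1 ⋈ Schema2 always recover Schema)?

Yes

Common attributes: Schema1 ∩ Schema2 = {A, C}.
Closure of {A, C}: C → B applies, adding B; B → D applies, adding D. So (A, C)⁺ = {A, B, C, D}.
This closure contains every attribute of Schema1, so Schema1 ∩ Schema2 → Schema1. The join is lossless.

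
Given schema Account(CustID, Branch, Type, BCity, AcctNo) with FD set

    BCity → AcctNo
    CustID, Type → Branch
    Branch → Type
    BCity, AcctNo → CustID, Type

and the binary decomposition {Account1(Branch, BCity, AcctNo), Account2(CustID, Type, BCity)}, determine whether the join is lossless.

Yes

Common attributes: Account1 ∩ Account2 = {BCity}.
Closure of {BCity}: BCity → AcctNo applies, adding AcctNo; BCity, AcctNo → CustID, Type applies, adding CustID, Type; CustID, Type → Branch applies, adding Branch. So (BCity)⁺ = {CustID, Branch, Type, BCity, AcctNo}.
This closure contains every attribute of Account1, so Account1 ∩ Account2 → Account1. The join is lossless.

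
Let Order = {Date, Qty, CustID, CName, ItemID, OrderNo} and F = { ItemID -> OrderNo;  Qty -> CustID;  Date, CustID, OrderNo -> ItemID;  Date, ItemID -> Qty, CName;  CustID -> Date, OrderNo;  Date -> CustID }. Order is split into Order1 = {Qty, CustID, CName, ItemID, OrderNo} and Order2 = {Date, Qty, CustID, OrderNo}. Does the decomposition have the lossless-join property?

Common attributes: Order1 ∩ Order2 = {Qty, CustID, OrderNo}.
Closure of {Qty, CustID, OrderNo}: CustID → Date, OrderNo applies, adding Date; Date, CustID, OrderNo → ItemID applies, adding ItemID; Date, ItemID → Qty, CName applies, adding CName. So (Qty, CustID, OrderNo)⁺ = {Date, Qty, CustID, CName, ItemID, OrderNo}.
This closure contains every attribute of Order1, so Order1 ∩ Order2 → Order1. The join is lossless.

Yes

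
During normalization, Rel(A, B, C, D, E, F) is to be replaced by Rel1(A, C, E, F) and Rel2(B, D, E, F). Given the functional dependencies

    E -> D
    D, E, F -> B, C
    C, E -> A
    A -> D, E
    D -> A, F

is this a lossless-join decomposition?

Yes

Common attributes: Rel1 ∩ Rel2 = {E, F}.
Closure of {E, F}: E → D applies, adding D; D, E, F → B, C applies, adding B, C; C, E → A applies, adding A. So (E, F)⁺ = {A, B, C, D, E, F}.
This closure contains every attribute of Rel1, so Rel1 ∩ Rel2 → Rel1. The join is lossless.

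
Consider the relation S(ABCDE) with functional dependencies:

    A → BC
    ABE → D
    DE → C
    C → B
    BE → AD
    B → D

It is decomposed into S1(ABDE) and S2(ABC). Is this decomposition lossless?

Yes

Common attributes: S1 ∩ S2 = {AB}.
Closure of {AB}: A → BC applies, adding C; B → D applies, adding D. So (AB)⁺ = {ABCD}.
This closure contains every attribute of S2, so S1 ∩ S2 → S2. The join is lossless.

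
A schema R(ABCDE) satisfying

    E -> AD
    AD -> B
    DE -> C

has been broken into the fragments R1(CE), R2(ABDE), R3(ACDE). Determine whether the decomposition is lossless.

Yes

Chase test. Columns are ABCDE; row i has aⱼ where attribute j ∈ Ri, else bᵢⱼ.
Initial tableau (one row per fragment):
  row 1: b11 b12 a3 b14 a5
  row 2: a1 a2 b23 a4 a5
  row 3: a1 b32 a3 a4 a5
Rows 1 and 2 agree on E; apply E→AD and equate their AD entries.
Rows 1 and 2 agree on AD; apply AD→B and equate their B entries.
Rows 1 and 3 agree on AD; apply AD→B and equate their B entries.
Rows 1 and 2 agree on DE; apply DE→C and equate their C entries.
Row 1 is now all distinguished symbols — the join is lossless.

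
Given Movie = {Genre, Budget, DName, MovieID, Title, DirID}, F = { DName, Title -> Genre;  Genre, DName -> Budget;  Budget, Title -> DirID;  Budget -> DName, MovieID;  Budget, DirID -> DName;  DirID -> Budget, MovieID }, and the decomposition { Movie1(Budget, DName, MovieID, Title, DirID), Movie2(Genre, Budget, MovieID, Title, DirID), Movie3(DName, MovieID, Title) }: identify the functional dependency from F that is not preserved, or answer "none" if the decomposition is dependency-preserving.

Check Genre, DName → Budget: no single fragment contains all of {Genre, Budget, DName}, and the restricted closure of {Genre, DName} across the fragments never reaches {Budget}.
DName, Title → Genre is preserved.
Budget, Title → DirID is preserved.
Budget → DName, MovieID is preserved.
Budget, DirID → DName is preserved.
DirID → Budget, MovieID is preserved.

Genre, DName -> Budget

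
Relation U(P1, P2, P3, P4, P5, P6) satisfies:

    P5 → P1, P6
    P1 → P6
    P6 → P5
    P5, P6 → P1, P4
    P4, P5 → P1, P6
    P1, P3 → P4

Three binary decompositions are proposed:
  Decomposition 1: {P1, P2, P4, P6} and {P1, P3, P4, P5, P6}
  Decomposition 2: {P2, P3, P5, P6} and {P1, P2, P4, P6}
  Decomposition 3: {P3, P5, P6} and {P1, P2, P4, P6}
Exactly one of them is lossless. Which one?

Decomposition 2

Decomposition 1: common = {P1, P4, P6}, closure = {P1, P4, P5, P6} → lossy.
Decomposition 2: common = {P2, P6}, closure = {P1, P2, P4, P5, P6} → lossless.
Decomposition 3: common = {P6}, closure = {P1, P4, P5, P6} → lossy.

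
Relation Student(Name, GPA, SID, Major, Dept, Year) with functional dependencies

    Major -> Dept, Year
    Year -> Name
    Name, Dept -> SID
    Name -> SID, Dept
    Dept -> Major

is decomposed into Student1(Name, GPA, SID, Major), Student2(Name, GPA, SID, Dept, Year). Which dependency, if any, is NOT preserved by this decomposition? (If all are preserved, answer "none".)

none

Major → Dept, Year: restricted closure across fragments reaches Dept, Year.
Year → Name lies within Student2.
Name, Dept → SID lies within Student2.
Name → SID, Dept lies within Student2.
Dept → Major: restricted closure across fragments reaches Major.
Every dependency is enforceable on the fragments, so the decomposition is dependency-preserving.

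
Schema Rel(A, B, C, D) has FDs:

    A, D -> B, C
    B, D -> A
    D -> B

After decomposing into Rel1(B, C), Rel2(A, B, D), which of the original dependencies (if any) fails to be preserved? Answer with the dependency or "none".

Check A, D → B, C: no single fragment contains all of {A, B, C, D}, and the restricted closure of {A, D} across the fragments never reaches {B, C}.
B, D → A is preserved.
D → B is preserved.

A, D -> B, C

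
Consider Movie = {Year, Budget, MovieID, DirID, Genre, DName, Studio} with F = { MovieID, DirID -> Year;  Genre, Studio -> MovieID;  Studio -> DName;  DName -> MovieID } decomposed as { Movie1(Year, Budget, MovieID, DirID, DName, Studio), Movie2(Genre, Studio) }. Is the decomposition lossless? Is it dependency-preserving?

Lossless test: (Studio)⁺ = {MovieID, DName, Studio}, which is a superkey of neither fragment — lossy.
Dependency preservation: Genre, Studio → MovieID is not contained in any single fragment, but the restricted closure of its left-hand side across the fragments still reaches the right-hand side; the remaining FDs each lie inside some fragment. All dependencies are preserved.

lossy but dependency-preserving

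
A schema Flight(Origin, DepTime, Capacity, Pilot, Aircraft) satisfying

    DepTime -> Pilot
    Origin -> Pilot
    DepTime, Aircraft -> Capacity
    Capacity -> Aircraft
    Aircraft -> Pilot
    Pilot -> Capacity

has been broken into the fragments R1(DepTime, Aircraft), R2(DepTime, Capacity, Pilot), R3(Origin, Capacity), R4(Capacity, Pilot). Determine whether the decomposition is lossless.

No

Chase test. Columns are Origin, DepTime, Capacity, Pilot, Aircraft; row i has aⱼ where attribute j ∈ Ri, else bᵢⱼ.
Initial tableau (one row per fragment):
  row 1: b11 a2 b13 b14 a5
  row 2: b21 a2 a3 a4 b25
  row 3: a1 b32 a3 b34 b35
  row 4: b41 b42 a3 a4 b45
Rows 1 and 2 agree on DepTime; apply DepTime→Pilot and equate their Pilot entries.
Rows 2 and 3 agree on Capacity; apply Capacity→Aircraft and equate their Aircraft entries.
Rows 2 and 4 agree on Capacity; apply Capacity→Aircraft and equate their Aircraft entries.
Rows 2 and 3 agree on Aircraft; apply Aircraft→Pilot and equate their Pilot entries.
Rows 1 and 2 agree on Pilot; apply Pilot→Capacity and equate their Capacity entries.
Rows 1 and 2 agree on Capacity; apply Capacity→Aircraft and equate their Aircraft entries.
No row becomes fully distinguished — the join is lossy.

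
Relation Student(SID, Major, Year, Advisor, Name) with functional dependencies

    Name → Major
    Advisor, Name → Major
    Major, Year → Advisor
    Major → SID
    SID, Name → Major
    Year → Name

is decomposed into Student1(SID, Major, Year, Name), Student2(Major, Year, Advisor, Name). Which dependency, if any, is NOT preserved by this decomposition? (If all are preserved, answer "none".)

Name → Major lies within Student1.
Advisor, Name → Major lies within Student2.
Major, Year → Advisor lies within Student2.
Major → SID lies within Student1.
SID, Name → Major lies within Student1.
Year → Name lies within Student1.
Every dependency is enforceable on the fragments, so the decomposition is dependency-preserving.

none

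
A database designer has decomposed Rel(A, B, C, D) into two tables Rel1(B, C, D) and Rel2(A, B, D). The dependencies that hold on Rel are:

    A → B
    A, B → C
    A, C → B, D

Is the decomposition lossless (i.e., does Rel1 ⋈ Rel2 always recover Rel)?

No

Common attributes: Rel1 ∩ Rel2 = {B, D}.
No dependency enlarges {B, D}, so (B, D)⁺ = {B, D}.
The closure contains neither all of Rel1 = {B, C, D} nor all of Rel2 = {A, B, D}, so the common attributes are not a superkey of either fragment. The join is lossy.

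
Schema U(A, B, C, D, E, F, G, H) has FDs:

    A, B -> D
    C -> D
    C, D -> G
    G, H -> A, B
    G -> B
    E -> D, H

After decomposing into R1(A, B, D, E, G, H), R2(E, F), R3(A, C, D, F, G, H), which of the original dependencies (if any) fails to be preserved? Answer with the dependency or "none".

none

A, B → D lies within R1.
C → D lies within R3.
C, D → G lies within R3.
G, H → A, B lies within R1.
G → B lies within R1.
E → D, H lies within R1.
Every dependency is enforceable on the fragments, so the decomposition is dependency-preserving.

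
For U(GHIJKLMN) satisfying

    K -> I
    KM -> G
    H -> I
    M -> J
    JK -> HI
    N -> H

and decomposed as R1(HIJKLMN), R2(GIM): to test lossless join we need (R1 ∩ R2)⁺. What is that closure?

R1 ∩ R2 = {IM}.
M → J applies, adding J
Closure: {IJM}.

IJM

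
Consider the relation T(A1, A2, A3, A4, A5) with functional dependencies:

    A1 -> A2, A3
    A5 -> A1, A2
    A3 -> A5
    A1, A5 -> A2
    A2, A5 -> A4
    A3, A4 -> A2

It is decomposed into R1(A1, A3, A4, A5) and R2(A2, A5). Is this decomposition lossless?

Common attributes: R1 ∩ R2 = {A5}.
Closure of {A5}: A5 → A1, A2 applies, adding A1, A2; A2, A5 → A4 applies, adding A4; A1 → A2, A3 applies, adding A3. So (A5)⁺ = {A1, A2, A3, A4, A5}.
This closure contains every attribute of R1, so R1 ∩ R2 → R1. The join is lossless.

Yes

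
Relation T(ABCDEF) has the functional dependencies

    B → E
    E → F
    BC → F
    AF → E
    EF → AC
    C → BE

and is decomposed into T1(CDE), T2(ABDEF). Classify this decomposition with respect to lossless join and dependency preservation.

Lossless test: (DE)⁺ = {ABCDEF}, which contains all of one fragment — lossless.
Dependency preservation: BC → F; EF → AC; C → BE are not contained in any single fragment, but the restricted closure of each left-hand side across the fragments still reaches the right-hand side; the remaining FDs each lie inside some fragment. All dependencies are preserved.

lossless and dependency-preserving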